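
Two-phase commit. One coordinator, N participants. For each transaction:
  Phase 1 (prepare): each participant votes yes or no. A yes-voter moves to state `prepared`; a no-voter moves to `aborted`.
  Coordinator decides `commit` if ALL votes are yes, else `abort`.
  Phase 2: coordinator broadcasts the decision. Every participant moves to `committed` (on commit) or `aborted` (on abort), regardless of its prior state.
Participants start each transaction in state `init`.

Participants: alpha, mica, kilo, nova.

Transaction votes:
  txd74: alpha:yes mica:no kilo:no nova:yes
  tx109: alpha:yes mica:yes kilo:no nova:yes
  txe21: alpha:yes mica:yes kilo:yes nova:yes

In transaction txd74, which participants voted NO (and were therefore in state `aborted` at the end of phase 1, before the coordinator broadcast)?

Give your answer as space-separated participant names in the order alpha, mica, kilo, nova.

Txn txd74 phase 1: alpha yes -> prepared; mica no -> aborted; kilo no -> aborted; nova yes -> prepared

Answer: mica kilo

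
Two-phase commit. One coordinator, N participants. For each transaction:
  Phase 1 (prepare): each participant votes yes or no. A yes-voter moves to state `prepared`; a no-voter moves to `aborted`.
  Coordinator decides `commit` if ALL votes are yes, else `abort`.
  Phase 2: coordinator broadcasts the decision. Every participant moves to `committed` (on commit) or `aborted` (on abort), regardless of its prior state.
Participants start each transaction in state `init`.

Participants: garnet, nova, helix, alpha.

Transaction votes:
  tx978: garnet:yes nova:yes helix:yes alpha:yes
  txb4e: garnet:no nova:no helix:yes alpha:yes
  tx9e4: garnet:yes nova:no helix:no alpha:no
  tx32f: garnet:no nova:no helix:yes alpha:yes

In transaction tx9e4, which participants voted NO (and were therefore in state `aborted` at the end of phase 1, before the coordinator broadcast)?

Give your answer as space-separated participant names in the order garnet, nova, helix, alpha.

Answer: nova helix alpha

Derivation:
Txn tx9e4 phase 1: garnet yes -> prepared; nova no -> aborted; helix no -> aborted; alpha no -> aborted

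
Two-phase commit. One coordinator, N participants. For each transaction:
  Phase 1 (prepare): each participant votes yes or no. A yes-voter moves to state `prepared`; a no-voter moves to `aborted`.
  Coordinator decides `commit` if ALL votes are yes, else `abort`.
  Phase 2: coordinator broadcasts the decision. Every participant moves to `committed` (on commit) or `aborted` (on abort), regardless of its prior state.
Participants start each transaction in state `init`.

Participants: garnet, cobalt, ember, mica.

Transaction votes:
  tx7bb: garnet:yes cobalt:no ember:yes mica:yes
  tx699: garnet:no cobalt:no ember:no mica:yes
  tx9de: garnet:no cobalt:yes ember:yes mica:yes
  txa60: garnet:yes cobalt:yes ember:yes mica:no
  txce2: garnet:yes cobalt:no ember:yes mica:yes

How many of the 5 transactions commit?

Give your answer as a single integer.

Answer: 0

Derivation:
tx7bb: no from cobalt -> abort (commits=0)
tx699: no from garnet, cobalt, ember -> abort (commits=0)
tx9de: no from garnet -> abort (commits=0)
txa60: no from mica -> abort (commits=0)
txce2: no from cobalt -> abort (commits=0)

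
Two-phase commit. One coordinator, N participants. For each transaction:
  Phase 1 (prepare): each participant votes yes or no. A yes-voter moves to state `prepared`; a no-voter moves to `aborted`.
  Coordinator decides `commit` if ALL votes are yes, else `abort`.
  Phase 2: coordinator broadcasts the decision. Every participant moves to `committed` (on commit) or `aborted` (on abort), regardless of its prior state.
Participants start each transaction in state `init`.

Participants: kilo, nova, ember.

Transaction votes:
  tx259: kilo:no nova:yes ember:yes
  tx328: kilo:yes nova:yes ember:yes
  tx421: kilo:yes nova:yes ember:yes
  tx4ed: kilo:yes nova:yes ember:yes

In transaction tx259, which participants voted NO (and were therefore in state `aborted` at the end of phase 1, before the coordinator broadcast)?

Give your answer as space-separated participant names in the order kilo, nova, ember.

Txn tx259 phase 1: kilo no -> aborted; nova yes -> prepared; ember yes -> prepared

Answer: kilo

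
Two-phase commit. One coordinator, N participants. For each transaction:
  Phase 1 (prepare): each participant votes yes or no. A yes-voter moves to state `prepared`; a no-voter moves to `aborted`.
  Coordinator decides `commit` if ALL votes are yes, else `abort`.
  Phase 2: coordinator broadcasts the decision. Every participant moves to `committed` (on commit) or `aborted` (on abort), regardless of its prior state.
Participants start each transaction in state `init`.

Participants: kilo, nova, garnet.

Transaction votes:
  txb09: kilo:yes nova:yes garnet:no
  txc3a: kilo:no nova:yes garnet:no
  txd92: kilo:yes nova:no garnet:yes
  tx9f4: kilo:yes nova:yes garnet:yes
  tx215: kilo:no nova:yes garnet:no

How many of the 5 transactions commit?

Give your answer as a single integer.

txb09: no from garnet -> abort (commits=0)
txc3a: no from kilo, garnet -> abort (commits=0)
txd92: no from nova -> abort (commits=0)
tx9f4: all yes -> commit (commits=1)
tx215: no from kilo, garnet -> abort (commits=1)

Answer: 1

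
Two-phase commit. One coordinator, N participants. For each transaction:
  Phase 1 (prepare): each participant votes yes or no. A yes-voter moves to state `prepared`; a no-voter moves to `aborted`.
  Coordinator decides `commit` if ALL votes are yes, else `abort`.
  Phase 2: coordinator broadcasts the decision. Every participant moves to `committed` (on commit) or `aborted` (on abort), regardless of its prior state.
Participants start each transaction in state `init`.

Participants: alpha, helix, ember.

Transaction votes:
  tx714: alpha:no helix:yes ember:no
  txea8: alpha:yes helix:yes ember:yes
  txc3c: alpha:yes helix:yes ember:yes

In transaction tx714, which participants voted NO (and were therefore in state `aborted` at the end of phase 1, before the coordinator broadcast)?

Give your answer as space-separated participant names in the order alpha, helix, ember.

Answer: alpha ember

Derivation:
Txn tx714 phase 1: alpha no -> aborted; helix yes -> prepared; ember no -> aborted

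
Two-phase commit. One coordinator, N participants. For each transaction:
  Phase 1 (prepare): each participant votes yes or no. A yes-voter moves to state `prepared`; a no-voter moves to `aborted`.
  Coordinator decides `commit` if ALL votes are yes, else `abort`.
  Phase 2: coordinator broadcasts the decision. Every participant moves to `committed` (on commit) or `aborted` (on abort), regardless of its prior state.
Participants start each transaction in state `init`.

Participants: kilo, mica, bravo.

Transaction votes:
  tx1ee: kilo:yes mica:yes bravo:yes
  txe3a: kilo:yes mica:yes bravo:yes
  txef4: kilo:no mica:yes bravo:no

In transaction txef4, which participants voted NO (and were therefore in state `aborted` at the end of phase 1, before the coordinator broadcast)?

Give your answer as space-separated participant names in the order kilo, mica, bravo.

Answer: kilo bravo

Derivation:
Txn txef4 phase 1: kilo no -> aborted; mica yes -> prepared; bravo no -> aborted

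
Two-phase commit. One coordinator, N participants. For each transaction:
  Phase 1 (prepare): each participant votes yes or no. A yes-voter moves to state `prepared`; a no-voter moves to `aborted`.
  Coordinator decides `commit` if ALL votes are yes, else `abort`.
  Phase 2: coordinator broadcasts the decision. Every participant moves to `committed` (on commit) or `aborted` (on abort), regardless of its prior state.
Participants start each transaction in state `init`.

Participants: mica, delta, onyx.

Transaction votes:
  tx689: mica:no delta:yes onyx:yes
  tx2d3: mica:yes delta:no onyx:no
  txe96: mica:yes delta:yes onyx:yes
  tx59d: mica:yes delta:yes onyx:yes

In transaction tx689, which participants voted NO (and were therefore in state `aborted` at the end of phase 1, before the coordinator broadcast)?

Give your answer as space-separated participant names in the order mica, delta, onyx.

Txn tx689 phase 1: mica no -> aborted; delta yes -> prepared; onyx yes -> prepared

Answer: mica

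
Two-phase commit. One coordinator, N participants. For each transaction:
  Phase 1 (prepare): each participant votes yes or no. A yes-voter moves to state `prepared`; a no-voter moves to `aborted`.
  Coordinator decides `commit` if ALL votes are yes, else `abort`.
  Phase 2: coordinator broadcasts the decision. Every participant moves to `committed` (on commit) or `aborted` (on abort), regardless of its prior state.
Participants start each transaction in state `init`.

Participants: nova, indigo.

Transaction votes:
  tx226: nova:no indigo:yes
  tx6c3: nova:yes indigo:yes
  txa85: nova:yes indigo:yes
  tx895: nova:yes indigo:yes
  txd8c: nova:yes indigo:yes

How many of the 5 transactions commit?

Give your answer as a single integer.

tx226: no from nova -> abort (commits=0)
tx6c3: all yes -> commit (commits=1)
txa85: all yes -> commit (commits=2)
tx895: all yes -> commit (commits=3)
txd8c: all yes -> commit (commits=4)

Answer: 4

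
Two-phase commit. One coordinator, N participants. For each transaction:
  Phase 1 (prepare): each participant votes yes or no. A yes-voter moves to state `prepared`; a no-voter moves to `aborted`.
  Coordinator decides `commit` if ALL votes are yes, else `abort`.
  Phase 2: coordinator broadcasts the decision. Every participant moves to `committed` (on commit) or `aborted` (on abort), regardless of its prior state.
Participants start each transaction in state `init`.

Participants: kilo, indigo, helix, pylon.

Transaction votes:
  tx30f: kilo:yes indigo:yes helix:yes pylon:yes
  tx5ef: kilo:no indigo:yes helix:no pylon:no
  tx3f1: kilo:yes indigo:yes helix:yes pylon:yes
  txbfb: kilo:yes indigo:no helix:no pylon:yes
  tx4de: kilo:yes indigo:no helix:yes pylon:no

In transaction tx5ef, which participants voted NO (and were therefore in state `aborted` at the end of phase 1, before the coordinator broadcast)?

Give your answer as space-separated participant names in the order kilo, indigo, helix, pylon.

Answer: kilo helix pylon

Derivation:
Txn tx5ef phase 1: kilo no -> aborted; indigo yes -> prepared; helix no -> aborted; pylon no -> aborted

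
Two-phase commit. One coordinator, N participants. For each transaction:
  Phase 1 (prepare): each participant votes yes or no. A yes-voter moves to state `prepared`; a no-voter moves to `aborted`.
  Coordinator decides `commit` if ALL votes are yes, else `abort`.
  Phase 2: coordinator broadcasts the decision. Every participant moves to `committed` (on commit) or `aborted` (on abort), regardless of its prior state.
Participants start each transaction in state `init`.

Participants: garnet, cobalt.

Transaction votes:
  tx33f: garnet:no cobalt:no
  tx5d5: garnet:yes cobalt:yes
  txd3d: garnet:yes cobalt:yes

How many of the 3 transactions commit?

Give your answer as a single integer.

tx33f: no from garnet, cobalt -> abort (commits=0)
tx5d5: all yes -> commit (commits=1)
txd3d: all yes -> commit (commits=2)

Answer: 2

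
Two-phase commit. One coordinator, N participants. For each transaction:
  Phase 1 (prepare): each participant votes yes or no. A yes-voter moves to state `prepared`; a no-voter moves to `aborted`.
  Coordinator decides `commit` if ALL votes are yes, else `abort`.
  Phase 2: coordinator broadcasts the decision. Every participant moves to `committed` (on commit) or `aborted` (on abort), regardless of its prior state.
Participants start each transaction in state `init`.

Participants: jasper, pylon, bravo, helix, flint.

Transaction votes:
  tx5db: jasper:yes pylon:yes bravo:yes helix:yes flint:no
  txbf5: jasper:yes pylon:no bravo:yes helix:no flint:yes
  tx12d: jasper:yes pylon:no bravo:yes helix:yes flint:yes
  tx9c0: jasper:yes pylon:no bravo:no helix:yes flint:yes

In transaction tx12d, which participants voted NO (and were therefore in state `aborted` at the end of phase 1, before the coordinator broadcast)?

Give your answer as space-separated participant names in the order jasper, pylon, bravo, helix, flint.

Txn tx12d phase 1: jasper yes -> prepared; pylon no -> aborted; bravo yes -> prepared; helix yes -> prepared; flint yes -> prepared

Answer: pylon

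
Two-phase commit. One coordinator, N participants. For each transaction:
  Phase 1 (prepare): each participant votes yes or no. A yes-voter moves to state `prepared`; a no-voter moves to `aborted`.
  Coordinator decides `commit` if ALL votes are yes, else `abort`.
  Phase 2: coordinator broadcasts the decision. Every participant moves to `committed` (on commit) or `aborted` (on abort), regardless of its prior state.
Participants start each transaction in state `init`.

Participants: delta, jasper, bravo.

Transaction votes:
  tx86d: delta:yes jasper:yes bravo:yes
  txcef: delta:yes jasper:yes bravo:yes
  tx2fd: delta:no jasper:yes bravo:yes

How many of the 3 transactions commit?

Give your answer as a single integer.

Answer: 2

Derivation:
tx86d: all yes -> commit (commits=1)
txcef: all yes -> commit (commits=2)
tx2fd: no from delta -> abort (commits=2)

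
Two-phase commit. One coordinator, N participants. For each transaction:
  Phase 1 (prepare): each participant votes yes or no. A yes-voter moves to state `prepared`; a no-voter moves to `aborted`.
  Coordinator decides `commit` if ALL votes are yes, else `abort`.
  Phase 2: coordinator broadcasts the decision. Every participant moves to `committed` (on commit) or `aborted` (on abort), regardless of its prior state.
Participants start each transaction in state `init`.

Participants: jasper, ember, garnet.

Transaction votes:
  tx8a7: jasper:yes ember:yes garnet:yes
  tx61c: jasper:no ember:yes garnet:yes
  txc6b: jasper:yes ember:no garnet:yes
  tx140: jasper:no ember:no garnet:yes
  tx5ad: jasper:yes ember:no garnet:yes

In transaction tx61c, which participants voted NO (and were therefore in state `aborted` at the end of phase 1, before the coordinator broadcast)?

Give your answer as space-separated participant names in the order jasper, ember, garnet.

Txn tx61c phase 1: jasper no -> aborted; ember yes -> prepared; garnet yes -> prepared

Answer: jasper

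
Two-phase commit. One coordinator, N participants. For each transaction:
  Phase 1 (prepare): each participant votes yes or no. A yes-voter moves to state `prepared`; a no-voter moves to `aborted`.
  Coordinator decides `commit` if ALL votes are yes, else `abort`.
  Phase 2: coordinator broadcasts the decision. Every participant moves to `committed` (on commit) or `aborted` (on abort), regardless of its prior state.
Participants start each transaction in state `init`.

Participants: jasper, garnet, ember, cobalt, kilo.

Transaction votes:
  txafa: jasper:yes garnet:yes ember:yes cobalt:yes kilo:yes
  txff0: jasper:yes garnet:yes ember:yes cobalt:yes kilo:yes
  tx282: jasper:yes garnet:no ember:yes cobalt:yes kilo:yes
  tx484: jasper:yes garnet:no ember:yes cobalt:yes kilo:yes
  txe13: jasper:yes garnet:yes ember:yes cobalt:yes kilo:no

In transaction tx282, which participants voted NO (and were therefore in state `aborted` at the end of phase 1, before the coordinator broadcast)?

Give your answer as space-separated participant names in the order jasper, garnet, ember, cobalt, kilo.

Answer: garnet

Derivation:
Txn tx282 phase 1: jasper yes -> prepared; garnet no -> aborted; ember yes -> prepared; cobalt yes -> prepared; kilo yes -> prepared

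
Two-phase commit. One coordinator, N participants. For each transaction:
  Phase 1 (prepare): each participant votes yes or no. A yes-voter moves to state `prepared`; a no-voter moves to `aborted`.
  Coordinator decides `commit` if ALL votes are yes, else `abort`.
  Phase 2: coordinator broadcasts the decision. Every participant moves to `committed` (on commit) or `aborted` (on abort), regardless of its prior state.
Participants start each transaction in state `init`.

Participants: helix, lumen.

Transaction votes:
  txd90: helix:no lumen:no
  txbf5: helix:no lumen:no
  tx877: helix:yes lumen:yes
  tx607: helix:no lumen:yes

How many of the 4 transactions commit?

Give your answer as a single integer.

Answer: 1

Derivation:
txd90: no from helix, lumen -> abort (commits=0)
txbf5: no from helix, lumen -> abort (commits=0)
tx877: all yes -> commit (commits=1)
tx607: no from helix -> abort (commits=1)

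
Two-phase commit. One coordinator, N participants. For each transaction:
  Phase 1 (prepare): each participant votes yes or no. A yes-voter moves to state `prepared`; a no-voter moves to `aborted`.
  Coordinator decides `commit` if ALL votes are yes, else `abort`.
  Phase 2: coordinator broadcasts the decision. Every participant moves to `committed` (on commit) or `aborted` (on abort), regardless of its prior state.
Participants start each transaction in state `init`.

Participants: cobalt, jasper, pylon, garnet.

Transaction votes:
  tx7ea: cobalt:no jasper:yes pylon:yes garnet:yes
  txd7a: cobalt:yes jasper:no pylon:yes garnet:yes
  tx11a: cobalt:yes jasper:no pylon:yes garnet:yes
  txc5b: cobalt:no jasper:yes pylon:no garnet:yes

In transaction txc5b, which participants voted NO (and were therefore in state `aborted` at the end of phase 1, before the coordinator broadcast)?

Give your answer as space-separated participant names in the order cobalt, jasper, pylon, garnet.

Answer: cobalt pylon

Derivation:
Txn txc5b phase 1: cobalt no -> aborted; jasper yes -> prepared; pylon no -> aborted; garnet yes -> prepared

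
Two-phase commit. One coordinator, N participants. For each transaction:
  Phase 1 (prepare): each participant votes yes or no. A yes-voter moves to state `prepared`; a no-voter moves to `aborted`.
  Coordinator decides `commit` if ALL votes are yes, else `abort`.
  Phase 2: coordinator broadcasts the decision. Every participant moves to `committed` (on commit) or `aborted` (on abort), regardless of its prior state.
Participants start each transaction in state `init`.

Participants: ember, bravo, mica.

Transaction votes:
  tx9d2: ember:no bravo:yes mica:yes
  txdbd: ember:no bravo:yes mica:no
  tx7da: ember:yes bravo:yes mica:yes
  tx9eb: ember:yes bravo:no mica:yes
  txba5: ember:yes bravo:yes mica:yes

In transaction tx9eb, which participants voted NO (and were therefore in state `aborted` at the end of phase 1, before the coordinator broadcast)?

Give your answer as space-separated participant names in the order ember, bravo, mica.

Answer: bravo

Derivation:
Txn tx9eb phase 1: ember yes -> prepared; bravo no -> aborted; mica yes -> prepared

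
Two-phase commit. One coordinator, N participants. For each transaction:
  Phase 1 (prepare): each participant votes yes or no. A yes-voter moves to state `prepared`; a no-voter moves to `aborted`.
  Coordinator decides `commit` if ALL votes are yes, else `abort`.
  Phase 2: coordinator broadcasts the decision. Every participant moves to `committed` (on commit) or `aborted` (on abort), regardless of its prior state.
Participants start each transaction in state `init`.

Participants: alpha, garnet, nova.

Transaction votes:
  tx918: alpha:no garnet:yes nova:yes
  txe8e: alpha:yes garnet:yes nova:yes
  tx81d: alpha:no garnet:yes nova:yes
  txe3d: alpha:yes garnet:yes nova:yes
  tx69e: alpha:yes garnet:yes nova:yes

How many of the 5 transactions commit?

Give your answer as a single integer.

Answer: 3

Derivation:
tx918: no from alpha -> abort (commits=0)
txe8e: all yes -> commit (commits=1)
tx81d: no from alpha -> abort (commits=1)
txe3d: all yes -> commit (commits=2)
tx69e: all yes -> commit (commits=3)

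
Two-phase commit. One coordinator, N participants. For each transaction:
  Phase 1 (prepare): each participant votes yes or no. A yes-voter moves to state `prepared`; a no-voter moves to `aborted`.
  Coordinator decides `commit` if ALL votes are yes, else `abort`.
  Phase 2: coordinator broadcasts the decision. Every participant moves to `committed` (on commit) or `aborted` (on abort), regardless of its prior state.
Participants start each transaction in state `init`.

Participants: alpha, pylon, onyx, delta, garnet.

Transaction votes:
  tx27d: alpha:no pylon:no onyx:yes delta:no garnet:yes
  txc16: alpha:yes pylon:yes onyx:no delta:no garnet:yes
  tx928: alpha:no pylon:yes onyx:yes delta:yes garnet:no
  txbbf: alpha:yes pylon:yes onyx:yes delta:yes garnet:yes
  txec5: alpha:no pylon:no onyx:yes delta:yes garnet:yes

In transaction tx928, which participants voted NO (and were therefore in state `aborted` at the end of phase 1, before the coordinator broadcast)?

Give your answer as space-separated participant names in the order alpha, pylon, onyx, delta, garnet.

Txn tx928 phase 1: alpha no -> aborted; pylon yes -> prepared; onyx yes -> prepared; delta yes -> prepared; garnet no -> aborted

Answer: alpha garnet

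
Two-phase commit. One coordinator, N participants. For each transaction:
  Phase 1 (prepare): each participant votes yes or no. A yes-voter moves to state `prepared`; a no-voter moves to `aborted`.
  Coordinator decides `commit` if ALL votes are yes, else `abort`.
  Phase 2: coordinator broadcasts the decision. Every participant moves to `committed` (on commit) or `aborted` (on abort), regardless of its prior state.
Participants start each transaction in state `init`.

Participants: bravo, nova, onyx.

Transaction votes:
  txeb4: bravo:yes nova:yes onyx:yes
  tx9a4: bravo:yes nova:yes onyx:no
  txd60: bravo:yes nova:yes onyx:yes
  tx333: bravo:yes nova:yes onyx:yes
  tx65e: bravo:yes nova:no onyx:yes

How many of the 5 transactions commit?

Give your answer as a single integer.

txeb4: all yes -> commit (commits=1)
tx9a4: no from onyx -> abort (commits=1)
txd60: all yes -> commit (commits=2)
tx333: all yes -> commit (commits=3)
tx65e: no from nova -> abort (commits=3)

Answer: 3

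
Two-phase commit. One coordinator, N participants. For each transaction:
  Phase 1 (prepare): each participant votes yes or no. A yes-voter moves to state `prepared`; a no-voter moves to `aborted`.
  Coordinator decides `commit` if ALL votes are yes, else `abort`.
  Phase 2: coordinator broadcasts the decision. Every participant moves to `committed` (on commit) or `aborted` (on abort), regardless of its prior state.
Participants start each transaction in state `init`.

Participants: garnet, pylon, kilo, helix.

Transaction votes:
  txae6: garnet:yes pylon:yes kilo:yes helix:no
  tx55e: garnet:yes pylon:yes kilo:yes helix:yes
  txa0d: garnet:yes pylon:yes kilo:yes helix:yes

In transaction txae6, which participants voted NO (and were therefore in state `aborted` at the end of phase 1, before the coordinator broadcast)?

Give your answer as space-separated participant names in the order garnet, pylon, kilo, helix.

Answer: helix

Derivation:
Txn txae6 phase 1: garnet yes -> prepared; pylon yes -> prepared; kilo yes -> prepared; helix no -> aborted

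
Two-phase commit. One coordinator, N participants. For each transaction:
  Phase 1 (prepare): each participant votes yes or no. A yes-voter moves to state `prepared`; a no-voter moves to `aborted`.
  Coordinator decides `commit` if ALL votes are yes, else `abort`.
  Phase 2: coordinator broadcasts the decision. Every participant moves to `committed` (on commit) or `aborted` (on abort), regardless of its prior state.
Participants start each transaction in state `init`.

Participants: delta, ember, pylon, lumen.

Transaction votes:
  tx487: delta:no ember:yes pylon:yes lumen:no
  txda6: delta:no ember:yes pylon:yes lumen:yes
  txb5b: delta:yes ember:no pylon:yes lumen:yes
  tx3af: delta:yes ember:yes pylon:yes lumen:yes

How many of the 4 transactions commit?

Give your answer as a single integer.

tx487: no from delta, lumen -> abort (commits=0)
txda6: no from delta -> abort (commits=0)
txb5b: no from ember -> abort (commits=0)
tx3af: all yes -> commit (commits=1)

Answer: 1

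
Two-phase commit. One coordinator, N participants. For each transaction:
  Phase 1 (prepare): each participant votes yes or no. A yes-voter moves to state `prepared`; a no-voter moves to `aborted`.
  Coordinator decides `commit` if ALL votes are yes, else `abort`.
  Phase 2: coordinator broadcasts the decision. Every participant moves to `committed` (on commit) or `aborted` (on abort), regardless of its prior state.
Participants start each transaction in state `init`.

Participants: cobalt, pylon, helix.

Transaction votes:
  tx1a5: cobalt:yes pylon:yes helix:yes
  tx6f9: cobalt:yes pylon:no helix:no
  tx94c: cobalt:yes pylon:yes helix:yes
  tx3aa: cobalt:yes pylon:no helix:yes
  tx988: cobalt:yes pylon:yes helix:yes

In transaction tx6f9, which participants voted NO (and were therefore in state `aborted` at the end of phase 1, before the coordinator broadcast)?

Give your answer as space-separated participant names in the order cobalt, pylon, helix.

Txn tx6f9 phase 1: cobalt yes -> prepared; pylon no -> aborted; helix no -> aborted

Answer: pylon helix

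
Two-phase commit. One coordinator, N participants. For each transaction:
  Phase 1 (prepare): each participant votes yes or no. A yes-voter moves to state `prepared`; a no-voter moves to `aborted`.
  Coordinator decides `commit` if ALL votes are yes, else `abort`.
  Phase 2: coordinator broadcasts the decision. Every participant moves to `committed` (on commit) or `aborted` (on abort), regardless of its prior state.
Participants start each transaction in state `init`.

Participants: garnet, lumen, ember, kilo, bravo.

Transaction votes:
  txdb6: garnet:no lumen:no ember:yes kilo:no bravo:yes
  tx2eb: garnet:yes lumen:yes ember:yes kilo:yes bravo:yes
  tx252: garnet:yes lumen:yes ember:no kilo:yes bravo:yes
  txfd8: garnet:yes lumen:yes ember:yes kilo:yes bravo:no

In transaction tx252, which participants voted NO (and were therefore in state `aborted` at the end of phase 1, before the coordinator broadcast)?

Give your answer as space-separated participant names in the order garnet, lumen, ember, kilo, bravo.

Txn tx252 phase 1: garnet yes -> prepared; lumen yes -> prepared; ember no -> aborted; kilo yes -> prepared; bravo yes -> prepared

Answer: ember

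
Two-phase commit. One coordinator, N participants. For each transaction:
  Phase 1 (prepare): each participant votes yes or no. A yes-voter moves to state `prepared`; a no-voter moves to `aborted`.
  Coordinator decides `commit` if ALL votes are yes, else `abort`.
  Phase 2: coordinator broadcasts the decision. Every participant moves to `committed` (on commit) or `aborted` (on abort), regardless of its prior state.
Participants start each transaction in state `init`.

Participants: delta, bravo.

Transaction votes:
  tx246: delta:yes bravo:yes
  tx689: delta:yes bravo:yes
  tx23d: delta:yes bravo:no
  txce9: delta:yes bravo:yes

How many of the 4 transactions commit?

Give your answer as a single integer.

Answer: 3

Derivation:
tx246: all yes -> commit (commits=1)
tx689: all yes -> commit (commits=2)
tx23d: no from bravo -> abort (commits=2)
txce9: all yes -> commit (commits=3)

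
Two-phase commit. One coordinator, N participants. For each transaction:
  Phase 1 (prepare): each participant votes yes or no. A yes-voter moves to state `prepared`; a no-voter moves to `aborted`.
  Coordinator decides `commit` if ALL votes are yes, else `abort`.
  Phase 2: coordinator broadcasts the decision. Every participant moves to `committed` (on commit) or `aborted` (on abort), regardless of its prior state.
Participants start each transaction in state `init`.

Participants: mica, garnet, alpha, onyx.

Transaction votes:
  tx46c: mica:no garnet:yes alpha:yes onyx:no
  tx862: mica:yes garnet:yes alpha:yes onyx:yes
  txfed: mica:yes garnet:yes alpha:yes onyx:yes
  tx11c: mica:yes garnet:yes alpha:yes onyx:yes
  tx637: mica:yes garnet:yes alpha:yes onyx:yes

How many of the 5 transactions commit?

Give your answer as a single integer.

tx46c: no from mica, onyx -> abort (commits=0)
tx862: all yes -> commit (commits=1)
txfed: all yes -> commit (commits=2)
tx11c: all yes -> commit (commits=3)
tx637: all yes -> commit (commits=4)

Answer: 4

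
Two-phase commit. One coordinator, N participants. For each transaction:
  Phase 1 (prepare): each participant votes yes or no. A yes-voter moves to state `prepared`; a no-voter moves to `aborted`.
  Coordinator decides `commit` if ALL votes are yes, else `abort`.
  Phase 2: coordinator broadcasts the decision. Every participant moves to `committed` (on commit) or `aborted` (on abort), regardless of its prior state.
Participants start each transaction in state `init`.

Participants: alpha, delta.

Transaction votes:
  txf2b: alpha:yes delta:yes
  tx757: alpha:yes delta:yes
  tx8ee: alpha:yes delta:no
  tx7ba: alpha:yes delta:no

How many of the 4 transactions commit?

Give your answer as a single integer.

Answer: 2

Derivation:
txf2b: all yes -> commit (commits=1)
tx757: all yes -> commit (commits=2)
tx8ee: no from delta -> abort (commits=2)
tx7ba: no from delta -> abort (commits=2)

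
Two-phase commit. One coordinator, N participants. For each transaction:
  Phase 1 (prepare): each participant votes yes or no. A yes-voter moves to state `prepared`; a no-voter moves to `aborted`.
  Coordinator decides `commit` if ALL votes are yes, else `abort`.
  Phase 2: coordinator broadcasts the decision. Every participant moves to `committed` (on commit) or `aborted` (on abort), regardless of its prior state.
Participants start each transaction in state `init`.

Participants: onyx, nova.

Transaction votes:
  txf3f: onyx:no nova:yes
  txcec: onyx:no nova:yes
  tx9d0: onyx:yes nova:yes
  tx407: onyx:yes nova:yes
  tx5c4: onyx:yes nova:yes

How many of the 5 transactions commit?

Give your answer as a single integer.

txf3f: no from onyx -> abort (commits=0)
txcec: no from onyx -> abort (commits=0)
tx9d0: all yes -> commit (commits=1)
tx407: all yes -> commit (commits=2)
tx5c4: all yes -> commit (commits=3)

Answer: 3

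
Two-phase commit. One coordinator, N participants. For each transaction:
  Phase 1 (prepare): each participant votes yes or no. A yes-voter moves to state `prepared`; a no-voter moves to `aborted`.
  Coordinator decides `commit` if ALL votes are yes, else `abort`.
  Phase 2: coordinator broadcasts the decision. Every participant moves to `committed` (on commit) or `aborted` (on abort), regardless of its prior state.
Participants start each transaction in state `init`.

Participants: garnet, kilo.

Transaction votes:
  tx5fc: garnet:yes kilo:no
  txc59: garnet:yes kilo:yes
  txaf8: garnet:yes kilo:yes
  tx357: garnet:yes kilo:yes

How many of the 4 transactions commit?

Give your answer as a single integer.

tx5fc: no from kilo -> abort (commits=0)
txc59: all yes -> commit (commits=1)
txaf8: all yes -> commit (commits=2)
tx357: all yes -> commit (commits=3)

Answer: 3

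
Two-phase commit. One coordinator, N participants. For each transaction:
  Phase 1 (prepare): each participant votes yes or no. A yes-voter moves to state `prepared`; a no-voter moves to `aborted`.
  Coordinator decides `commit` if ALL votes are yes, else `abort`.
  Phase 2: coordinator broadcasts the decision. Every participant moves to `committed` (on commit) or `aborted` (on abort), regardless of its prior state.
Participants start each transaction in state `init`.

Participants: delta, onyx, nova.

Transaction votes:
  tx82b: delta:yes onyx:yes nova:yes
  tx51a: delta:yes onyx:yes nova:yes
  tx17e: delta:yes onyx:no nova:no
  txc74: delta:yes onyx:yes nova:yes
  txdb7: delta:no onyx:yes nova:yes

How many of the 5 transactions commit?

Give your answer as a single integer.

tx82b: all yes -> commit (commits=1)
tx51a: all yes -> commit (commits=2)
tx17e: no from onyx, nova -> abort (commits=2)
txc74: all yes -> commit (commits=3)
txdb7: no from delta -> abort (commits=3)

Answer: 3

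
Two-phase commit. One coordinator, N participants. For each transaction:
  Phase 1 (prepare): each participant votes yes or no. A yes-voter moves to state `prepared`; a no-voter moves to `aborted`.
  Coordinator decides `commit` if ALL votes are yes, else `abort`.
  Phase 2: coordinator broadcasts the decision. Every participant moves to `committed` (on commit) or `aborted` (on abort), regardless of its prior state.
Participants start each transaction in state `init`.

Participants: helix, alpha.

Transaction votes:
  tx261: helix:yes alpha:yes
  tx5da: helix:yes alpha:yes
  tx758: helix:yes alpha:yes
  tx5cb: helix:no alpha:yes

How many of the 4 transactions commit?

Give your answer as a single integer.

tx261: all yes -> commit (commits=1)
tx5da: all yes -> commit (commits=2)
tx758: all yes -> commit (commits=3)
tx5cb: no from helix -> abort (commits=3)

Answer: 3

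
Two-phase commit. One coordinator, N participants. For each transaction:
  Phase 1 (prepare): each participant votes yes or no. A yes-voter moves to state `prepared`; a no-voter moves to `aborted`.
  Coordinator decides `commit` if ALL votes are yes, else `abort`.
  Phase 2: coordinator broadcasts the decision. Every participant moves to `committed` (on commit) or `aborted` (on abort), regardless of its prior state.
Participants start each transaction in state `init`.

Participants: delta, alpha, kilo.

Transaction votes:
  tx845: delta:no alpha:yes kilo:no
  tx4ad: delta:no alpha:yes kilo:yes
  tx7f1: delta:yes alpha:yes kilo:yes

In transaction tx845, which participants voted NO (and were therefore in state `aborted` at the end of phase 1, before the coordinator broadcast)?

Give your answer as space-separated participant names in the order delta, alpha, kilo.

Answer: delta kilo

Derivation:
Txn tx845 phase 1: delta no -> aborted; alpha yes -> prepared; kilo no -> aborted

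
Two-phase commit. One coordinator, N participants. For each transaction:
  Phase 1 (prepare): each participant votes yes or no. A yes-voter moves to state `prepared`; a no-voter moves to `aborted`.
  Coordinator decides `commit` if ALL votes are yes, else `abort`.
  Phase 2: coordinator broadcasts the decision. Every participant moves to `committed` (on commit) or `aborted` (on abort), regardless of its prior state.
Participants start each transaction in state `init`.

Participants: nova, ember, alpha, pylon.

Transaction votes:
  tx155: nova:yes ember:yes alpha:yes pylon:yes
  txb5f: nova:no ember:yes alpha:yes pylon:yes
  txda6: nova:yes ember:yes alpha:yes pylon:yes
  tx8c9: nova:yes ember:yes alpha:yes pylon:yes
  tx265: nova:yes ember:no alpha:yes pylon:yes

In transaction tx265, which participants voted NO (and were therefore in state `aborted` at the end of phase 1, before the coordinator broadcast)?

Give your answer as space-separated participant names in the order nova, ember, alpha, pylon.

Txn tx265 phase 1: nova yes -> prepared; ember no -> aborted; alpha yes -> prepared; pylon yes -> prepared

Answer: ember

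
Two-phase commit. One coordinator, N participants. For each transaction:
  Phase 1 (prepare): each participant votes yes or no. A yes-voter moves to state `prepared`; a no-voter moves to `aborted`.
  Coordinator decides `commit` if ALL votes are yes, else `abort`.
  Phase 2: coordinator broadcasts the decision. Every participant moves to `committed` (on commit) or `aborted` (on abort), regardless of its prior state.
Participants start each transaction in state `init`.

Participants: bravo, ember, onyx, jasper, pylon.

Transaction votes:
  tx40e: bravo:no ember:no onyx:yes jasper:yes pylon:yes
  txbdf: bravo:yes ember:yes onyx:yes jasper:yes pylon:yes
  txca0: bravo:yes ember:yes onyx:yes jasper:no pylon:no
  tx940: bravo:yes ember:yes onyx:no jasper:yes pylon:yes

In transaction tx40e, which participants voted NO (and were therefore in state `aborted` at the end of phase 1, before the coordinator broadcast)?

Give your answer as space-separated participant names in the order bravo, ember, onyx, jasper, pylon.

Txn tx40e phase 1: bravo no -> aborted; ember no -> aborted; onyx yes -> prepared; jasper yes -> prepared; pylon yes -> prepared

Answer: bravo ember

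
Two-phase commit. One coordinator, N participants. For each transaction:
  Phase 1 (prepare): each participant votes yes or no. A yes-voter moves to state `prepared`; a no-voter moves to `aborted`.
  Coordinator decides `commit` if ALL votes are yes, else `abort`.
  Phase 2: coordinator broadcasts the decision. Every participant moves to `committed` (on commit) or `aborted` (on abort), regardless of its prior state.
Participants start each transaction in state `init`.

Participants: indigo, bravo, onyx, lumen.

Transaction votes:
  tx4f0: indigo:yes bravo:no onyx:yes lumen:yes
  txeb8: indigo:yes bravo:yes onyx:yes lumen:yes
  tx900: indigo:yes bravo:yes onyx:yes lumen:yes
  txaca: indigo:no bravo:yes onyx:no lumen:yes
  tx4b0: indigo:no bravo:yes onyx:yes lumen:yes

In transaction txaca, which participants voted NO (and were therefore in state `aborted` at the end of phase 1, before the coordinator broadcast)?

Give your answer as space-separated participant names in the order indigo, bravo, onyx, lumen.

Txn txaca phase 1: indigo no -> aborted; bravo yes -> prepared; onyx no -> aborted; lumen yes -> prepared

Answer: indigo onyx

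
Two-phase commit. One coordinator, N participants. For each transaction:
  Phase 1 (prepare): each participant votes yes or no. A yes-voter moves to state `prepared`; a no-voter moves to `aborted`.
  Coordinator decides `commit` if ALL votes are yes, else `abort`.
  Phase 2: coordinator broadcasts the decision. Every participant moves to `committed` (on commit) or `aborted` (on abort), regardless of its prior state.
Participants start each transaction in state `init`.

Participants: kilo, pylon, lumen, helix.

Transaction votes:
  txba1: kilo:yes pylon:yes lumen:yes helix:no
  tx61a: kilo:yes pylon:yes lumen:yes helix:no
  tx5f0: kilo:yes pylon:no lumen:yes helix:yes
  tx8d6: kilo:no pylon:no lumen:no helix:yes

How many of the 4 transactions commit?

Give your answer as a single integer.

txba1: no from helix -> abort (commits=0)
tx61a: no from helix -> abort (commits=0)
tx5f0: no from pylon -> abort (commits=0)
tx8d6: no from kilo, pylon, lumen -> abort (commits=0)

Answer: 0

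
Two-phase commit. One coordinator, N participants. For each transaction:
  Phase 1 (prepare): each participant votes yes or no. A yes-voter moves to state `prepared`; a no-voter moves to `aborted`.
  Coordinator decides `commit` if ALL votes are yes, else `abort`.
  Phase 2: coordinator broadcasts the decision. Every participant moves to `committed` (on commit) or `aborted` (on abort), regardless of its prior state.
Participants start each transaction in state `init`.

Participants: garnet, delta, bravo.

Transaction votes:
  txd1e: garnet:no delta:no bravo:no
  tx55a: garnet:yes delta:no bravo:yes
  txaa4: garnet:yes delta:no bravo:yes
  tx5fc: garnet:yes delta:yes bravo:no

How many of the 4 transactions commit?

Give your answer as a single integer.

txd1e: no from garnet, delta, bravo -> abort (commits=0)
tx55a: no from delta -> abort (commits=0)
txaa4: no from delta -> abort (commits=0)
tx5fc: no from bravo -> abort (commits=0)

Answer: 0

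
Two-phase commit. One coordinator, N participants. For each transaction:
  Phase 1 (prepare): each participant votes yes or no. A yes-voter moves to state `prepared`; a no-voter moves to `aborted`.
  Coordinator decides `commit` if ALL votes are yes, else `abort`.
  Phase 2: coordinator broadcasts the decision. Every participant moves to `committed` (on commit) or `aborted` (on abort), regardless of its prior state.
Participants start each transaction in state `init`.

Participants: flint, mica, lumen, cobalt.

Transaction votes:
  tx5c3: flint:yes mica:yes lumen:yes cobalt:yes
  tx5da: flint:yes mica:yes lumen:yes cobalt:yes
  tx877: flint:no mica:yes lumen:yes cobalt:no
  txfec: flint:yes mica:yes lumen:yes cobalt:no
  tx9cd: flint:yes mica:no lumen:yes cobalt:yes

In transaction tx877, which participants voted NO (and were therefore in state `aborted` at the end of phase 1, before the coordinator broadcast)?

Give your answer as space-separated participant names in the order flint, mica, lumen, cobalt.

Answer: flint cobalt

Derivation:
Txn tx877 phase 1: flint no -> aborted; mica yes -> prepared; lumen yes -> prepared; cobalt no -> aborted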